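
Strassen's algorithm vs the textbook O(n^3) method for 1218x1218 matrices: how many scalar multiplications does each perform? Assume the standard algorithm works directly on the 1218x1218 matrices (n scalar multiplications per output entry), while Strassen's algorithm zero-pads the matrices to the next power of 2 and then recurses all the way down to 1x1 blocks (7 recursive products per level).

Matrix multiplication for 1218x1218 matrices:

Strassen's algorithm requires power-of-2 dimensions. Pad 1218x1218 to 2048x2048 (next power of 2).

Standard algorithm: 1218^3 = 1806932232 multiplications
Strassen's algorithm: 7^(log2(2048)) = 7^11 = 1977326743 multiplications
Difference: 1806932232 - 1977326743 = -170394511 (Strassen uses MORE here due to padding overhead — for small or just-over-power-of-2 n, padding can outweigh the per-level savings)

Standard: 1806932232 multiplications (1218^3). Strassen: 1977326743 multiplications (7^11, after padding to 2048x2048). Strassen reduces 8 recursive multiplications to 7 at each level.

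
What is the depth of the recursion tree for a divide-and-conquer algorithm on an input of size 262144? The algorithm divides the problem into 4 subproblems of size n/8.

For divide and conquer with division factor 8:

Problem sizes at each level:
Level 0: 262144
Level 1: 32768
Level 2: 4096
Level 3: 512
Level 4: 64
Level 5: 8
Level 6: 1

The root is level 0 and the size-1 base case is level 6 (the tree spans levels 0 through 6, i.e. 7 levels counting the root), so the depth is the number of divisions: log_8(262144) = 6

The recursion tree depth is log_8(262144) = 6. At each level, the problem size is divided by 8, so it takes 6 divisions to reduce to a base case of size 1. The algorithm makes 4 recursive calls at each level.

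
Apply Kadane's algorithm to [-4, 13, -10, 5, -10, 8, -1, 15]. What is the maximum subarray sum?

Using Kadane's algorithm on [-4, 13, -10, 5, -10, 8, -1, 15]:

Scanning through the array:
Position 1 (value 13): max_ending_here = 13, max_so_far = 13
Position 2 (value -10): max_ending_here = 3, max_so_far = 13
Position 3 (value 5): max_ending_here = 8, max_so_far = 13
Position 4 (value -10): max_ending_here = -2, max_so_far = 13
Position 5 (value 8): max_ending_here = 8, max_so_far = 13
Position 6 (value -1): max_ending_here = 7, max_so_far = 13
Position 7 (value 15): max_ending_here = 22, max_so_far = 22

Maximum subarray: [8, -1, 15]
Maximum sum: 22

The maximum subarray is [8, -1, 15] with sum 22. This subarray runs from index 5 to index 7.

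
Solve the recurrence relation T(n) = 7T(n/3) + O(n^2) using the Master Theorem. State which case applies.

Master Theorem for T(n) = 7T(n/3) + O(n^2):

a = 7, b = 3, c = 2
log_b(a) = log_3(7) = 1.7712

Case 3: c = 2 > log_3(7) = 1.7712
T(n) = O(n^2) = O(n^2)

For T(n) = 7T(n/3) + O(n^2): log_3(7) = 1.7712. This is Case 3 of the Master Theorem (c > log_b(a), work dominated by root), giving O(n^2).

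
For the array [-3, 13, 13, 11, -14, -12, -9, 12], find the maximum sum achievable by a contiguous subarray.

Using Kadane's algorithm on [-3, 13, 13, 11, -14, -12, -9, 12]:

Scanning through the array:
Position 1 (value 13): max_ending_here = 13, max_so_far = 13
Position 2 (value 13): max_ending_here = 26, max_so_far = 26
Position 3 (value 11): max_ending_here = 37, max_so_far = 37
Position 4 (value -14): max_ending_here = 23, max_so_far = 37
Position 5 (value -12): max_ending_here = 11, max_so_far = 37
Position 6 (value -9): max_ending_here = 2, max_so_far = 37
Position 7 (value 12): max_ending_here = 14, max_so_far = 37

Maximum subarray: [13, 13, 11]
Maximum sum: 37

The maximum subarray is [13, 13, 11] with sum 37. This subarray runs from index 1 to index 3.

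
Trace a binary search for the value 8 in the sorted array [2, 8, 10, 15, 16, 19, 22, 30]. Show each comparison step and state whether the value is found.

Binary search for 8 in [2, 8, 10, 15, 16, 19, 22, 30]:

lo=0, hi=7, mid=3, arr[mid]=15 -> 15 > 8, search left half
lo=0, hi=2, mid=1, arr[mid]=8 -> Found target at index 1!

Binary search finds 8 at index 1 after 2 comparisons. The search repeatedly halves the search space by comparing with the middle element.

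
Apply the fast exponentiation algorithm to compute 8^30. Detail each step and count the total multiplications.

Computing 8^30 by squaring (build up from 8^1; each line after the first costs one multiplication):

8^1 = 8
8^2 = (8^1)^2 = 8^2 = 64
8^3 = 8 * 8^2 = 8 * 64 = 512
8^6 = (8^3)^2 = 512^2 = 262144
8^7 = 8 * 8^6 = 8 * 262144 = 2097152
8^14 = (8^7)^2 = 2097152^2 = 4398046511104
8^15 = 8 * 8^14 = 8 * 4398046511104 = 35184372088832
8^30 = (8^15)^2 = 35184372088832^2 = 1237940039285380274899124224

Result: 1237940039285380274899124224
Multiplications needed: 7 (7 lines after 8^1)

8^30 = 1237940039285380274899124224. Using exponentiation by squaring, this requires 7 multiplications. The key idea: if the exponent is even, square the half-power; if odd, multiply by the base once.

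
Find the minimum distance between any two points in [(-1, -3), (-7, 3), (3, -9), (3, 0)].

Computing all pairwise distances among 4 points:

d((-1, -3), (-7, 3)) = 8.4853
d((-1, -3), (3, -9)) = 7.2111
d((-1, -3), (3, 0)) = 5.0 <-- minimum
d((-7, 3), (3, -9)) = 15.6205
d((-7, 3), (3, 0)) = 10.4403
d((3, -9), (3, 0)) = 9.0

Closest pair: (-1, -3) and (3, 0) with distance 5.0

The closest pair is (-1, -3) and (3, 0) with Euclidean distance 5.0. For 4 points, brute-force pairwise comparison is shown above. For large n, the divide-and-conquer algorithm (sort by x, recurse on halves, check the dividing strip) achieves O(n log n).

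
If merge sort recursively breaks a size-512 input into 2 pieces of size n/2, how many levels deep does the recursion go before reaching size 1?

For divide and conquer with division factor 2:

Problem sizes at each level:
Level 0: 512
Level 1: 256
Level 2: 128
Level 3: 64
Level 4: 32
Level 5: 16
Level 6: 8
Level 7: 4
Level 8: 2
Level 9: 1

The root is level 0 and the size-1 base case is level 9 (the tree spans levels 0 through 9, i.e. 10 levels counting the root), so the depth is the number of divisions: log_2(512) = 9

The recursion tree depth is log_2(512) = 9. At each level, the problem size is divided by 2, so it takes 9 divisions to reduce to a base case of size 1. The algorithm makes 2 recursive calls at each level.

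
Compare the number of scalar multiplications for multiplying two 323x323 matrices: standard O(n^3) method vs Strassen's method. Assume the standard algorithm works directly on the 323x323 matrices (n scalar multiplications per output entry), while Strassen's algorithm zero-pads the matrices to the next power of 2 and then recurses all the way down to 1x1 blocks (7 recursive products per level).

Matrix multiplication for 323x323 matrices:

Strassen's algorithm requires power-of-2 dimensions. Pad 323x323 to 512x512 (next power of 2).

Standard algorithm: 323^3 = 33698267 multiplications
Strassen's algorithm: 7^(log2(512)) = 7^9 = 40353607 multiplications
Difference: 33698267 - 40353607 = -6655340 (Strassen uses MORE here due to padding overhead — for small or just-over-power-of-2 n, padding can outweigh the per-level savings)

Standard: 33698267 multiplications (323^3). Strassen: 40353607 multiplications (7^9, after padding to 512x512). Strassen reduces 8 recursive multiplications to 7 at each level.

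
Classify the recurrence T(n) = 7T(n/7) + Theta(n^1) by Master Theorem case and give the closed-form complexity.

Master Theorem for T(n) = 7T(n/7) + O(n^1):

a = 7, b = 7, c = 1
log_b(a) = log_7(7) = 1.0000

Case 2: c = 1 = log_7(7) = 1.0000
T(n) = O(n^1 log n) = O(n log n)

For T(n) = 7T(n/7) + O(n^1): log_7(7) = 1.0000. This is Case 2 of the Master Theorem (c = log_b(a), equal work at all levels), giving O(n log n).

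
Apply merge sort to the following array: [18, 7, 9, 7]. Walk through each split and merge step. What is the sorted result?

Merge sort trace:

Split: [18, 7, 9, 7] -> [18, 7] and [9, 7]
  Split: [18, 7] -> [18] and [7]
  Merge: [18] + [7] -> [7, 18]
  Split: [9, 7] -> [9] and [7]
  Merge: [9] + [7] -> [7, 9]
Merge: [7, 18] + [7, 9] -> [7, 7, 9, 18]

Final sorted array: [7, 7, 9, 18]

The merge sort proceeds by recursively splitting the array and merging sorted halves.
After all merges, the sorted array is [7, 7, 9, 18].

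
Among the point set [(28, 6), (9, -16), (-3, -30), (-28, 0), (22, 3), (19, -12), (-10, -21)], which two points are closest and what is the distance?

Computing all pairwise distances among 7 points:

d((28, 6), (9, -16)) = 29.0689
d((28, 6), (-3, -30)) = 47.5079
d((28, 6), (-28, 0)) = 56.3205
d((28, 6), (22, 3)) = 6.7082 <-- minimum
d((28, 6), (19, -12)) = 20.1246
d((28, 6), (-10, -21)) = 46.6154
d((9, -16), (-3, -30)) = 18.4391
d((9, -16), (-28, 0)) = 40.3113
d((9, -16), (22, 3)) = 23.0217
d((9, -16), (19, -12)) = 10.7703
d((9, -16), (-10, -21)) = 19.6469
d((-3, -30), (-28, 0)) = 39.0512
d((-3, -30), (22, 3)) = 41.4005
d((-3, -30), (19, -12)) = 28.4253
d((-3, -30), (-10, -21)) = 11.4018
d((-28, 0), (22, 3)) = 50.0899
d((-28, 0), (19, -12)) = 48.5077
d((-28, 0), (-10, -21)) = 27.6586
d((22, 3), (19, -12)) = 15.2971
d((22, 3), (-10, -21)) = 40.0
d((19, -12), (-10, -21)) = 30.3645

Closest pair: (28, 6) and (22, 3) with distance 6.7082

The closest pair is (28, 6) and (22, 3) with Euclidean distance 6.7082. For 7 points, brute-force pairwise comparison is shown above. For large n, the divide-and-conquer algorithm (sort by x, recurse on halves, check the dividing strip) achieves O(n log n).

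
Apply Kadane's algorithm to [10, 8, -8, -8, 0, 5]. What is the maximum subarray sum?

Using Kadane's algorithm on [10, 8, -8, -8, 0, 5]:

Scanning through the array:
Position 1 (value 8): max_ending_here = 18, max_so_far = 18
Position 2 (value -8): max_ending_here = 10, max_so_far = 18
Position 3 (value -8): max_ending_here = 2, max_so_far = 18
Position 4 (value 0): max_ending_here = 2, max_so_far = 18
Position 5 (value 5): max_ending_here = 7, max_so_far = 18

Maximum subarray: [10, 8]
Maximum sum: 18

The maximum subarray is [10, 8] with sum 18. This subarray runs from index 0 to index 1.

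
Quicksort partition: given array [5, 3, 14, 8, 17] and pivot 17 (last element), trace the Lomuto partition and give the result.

Lomuto partition with pivot = 17:

Initial array: [5, 3, 14, 8, 17]

arr[0]=5 <= 17: swap with position 0, array becomes [5, 3, 14, 8, 17]
arr[1]=3 <= 17: swap with position 1, array becomes [5, 3, 14, 8, 17]
arr[2]=14 <= 17: swap with position 2, array becomes [5, 3, 14, 8, 17]
arr[3]=8 <= 17: swap with position 3, array becomes [5, 3, 14, 8, 17]

Place pivot at position 4: [5, 3, 14, 8, 17]
Pivot position: 4

After partitioning with pivot 17, the array becomes [5, 3, 14, 8, 17]. The pivot is placed at index 4. All elements to the left of the pivot are <= 17, and all elements to the right are > 17.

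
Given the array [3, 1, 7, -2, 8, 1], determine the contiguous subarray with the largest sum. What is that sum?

Using Kadane's algorithm on [3, 1, 7, -2, 8, 1]:

Scanning through the array:
Position 1 (value 1): max_ending_here = 4, max_so_far = 4
Position 2 (value 7): max_ending_here = 11, max_so_far = 11
Position 3 (value -2): max_ending_here = 9, max_so_far = 11
Position 4 (value 8): max_ending_here = 17, max_so_far = 17
Position 5 (value 1): max_ending_here = 18, max_so_far = 18

Maximum subarray: [3, 1, 7, -2, 8, 1]
Maximum sum: 18

The maximum subarray is [3, 1, 7, -2, 8, 1] with sum 18. This subarray runs from index 0 to index 5.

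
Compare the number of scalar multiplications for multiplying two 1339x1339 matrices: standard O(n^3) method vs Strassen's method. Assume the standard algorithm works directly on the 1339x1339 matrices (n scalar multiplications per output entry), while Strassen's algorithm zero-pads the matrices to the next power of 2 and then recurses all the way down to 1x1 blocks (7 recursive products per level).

Matrix multiplication for 1339x1339 matrices:

Strassen's algorithm requires power-of-2 dimensions. Pad 1339x1339 to 2048x2048 (next power of 2).

Standard algorithm: 1339^3 = 2400721219 multiplications
Strassen's algorithm: 7^(log2(2048)) = 7^11 = 1977326743 multiplications
Savings: 2400721219 - 1977326743 = 423394476 multiplications

Standard: 2400721219 multiplications (1339^3). Strassen: 1977326743 multiplications (7^11, after padding to 2048x2048). Strassen reduces 8 recursive multiplications to 7 at each level.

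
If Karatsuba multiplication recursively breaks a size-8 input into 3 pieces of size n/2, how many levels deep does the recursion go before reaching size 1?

For divide and conquer with division factor 2:

Problem sizes at each level:
Level 0: 8
Level 1: 4
Level 2: 2
Level 3: 1

The root is level 0 and the size-1 base case is level 3 (the tree spans levels 0 through 3, i.e. 4 levels counting the root), so the depth is the number of divisions: log_2(8) = 3

The recursion tree depth is log_2(8) = 3. At each level, the problem size is divided by 2, so it takes 3 divisions to reduce to a base case of size 1. The algorithm makes 3 recursive calls at each level.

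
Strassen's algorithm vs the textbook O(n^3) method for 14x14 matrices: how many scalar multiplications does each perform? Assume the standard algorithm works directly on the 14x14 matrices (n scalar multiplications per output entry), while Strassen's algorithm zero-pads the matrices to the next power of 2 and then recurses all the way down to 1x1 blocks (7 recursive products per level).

Matrix multiplication for 14x14 matrices:

Strassen's algorithm requires power-of-2 dimensions. Pad 14x14 to 16x16 (next power of 2).

Standard algorithm: 14^3 = 2744 multiplications
Strassen's algorithm: 7^(log2(16)) = 7^4 = 2401 multiplications
Savings: 2744 - 2401 = 343 multiplications

Standard: 2744 multiplications (14^3). Strassen: 2401 multiplications (7^4, after padding to 16x16). Strassen reduces 8 recursive multiplications to 7 at each level.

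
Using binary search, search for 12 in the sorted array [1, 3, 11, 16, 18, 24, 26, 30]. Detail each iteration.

Binary search for 12 in [1, 3, 11, 16, 18, 24, 26, 30]:

lo=0, hi=7, mid=3, arr[mid]=16 -> 16 > 12, search left half
lo=0, hi=2, mid=1, arr[mid]=3 -> 3 < 12, search right half
lo=2, hi=2, mid=2, arr[mid]=11 -> 11 < 12, search right half
lo=3 > hi=2, target 12 not found

Binary search determines that 12 is not in the array after 3 comparisons. The search space was exhausted without finding the target.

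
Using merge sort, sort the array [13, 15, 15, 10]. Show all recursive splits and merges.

Merge sort trace:

Split: [13, 15, 15, 10] -> [13, 15] and [15, 10]
  Split: [13, 15] -> [13] and [15]
  Merge: [13] + [15] -> [13, 15]
  Split: [15, 10] -> [15] and [10]
  Merge: [15] + [10] -> [10, 15]
Merge: [13, 15] + [10, 15] -> [10, 13, 15, 15]

Final sorted array: [10, 13, 15, 15]

The merge sort proceeds by recursively splitting the array and merging sorted halves.
After all merges, the sorted array is [10, 13, 15, 15].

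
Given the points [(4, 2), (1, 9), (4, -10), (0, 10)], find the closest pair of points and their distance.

Computing all pairwise distances among 4 points:

d((4, 2), (1, 9)) = 7.6158
d((4, 2), (4, -10)) = 12.0
d((4, 2), (0, 10)) = 8.9443
d((1, 9), (4, -10)) = 19.2354
d((1, 9), (0, 10)) = 1.4142 <-- minimum
d((4, -10), (0, 10)) = 20.3961

Closest pair: (1, 9) and (0, 10) with distance 1.4142

The closest pair is (1, 9) and (0, 10) with Euclidean distance 1.4142. For 4 points, brute-force pairwise comparison is shown above. For large n, the divide-and-conquer algorithm (sort by x, recurse on halves, check the dividing strip) achieves O(n log n).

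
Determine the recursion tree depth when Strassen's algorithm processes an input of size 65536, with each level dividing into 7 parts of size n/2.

For divide and conquer with division factor 2:

Problem sizes at each level:
Level 0: 65536
Level 1: 32768
Level 2: 16384
Level 3: 8192
Level 4: 4096
Level 5: 2048
Level 6: 1024
Level 7: 512
Level 8: 256
Level 9: 128
Level 10: 64
Level 11: 32
Level 12: 16
Level 13: 8
Level 14: 4
Level 15: 2
Level 16: 1

The root is level 0 and the size-1 base case is level 16 (the tree spans levels 0 through 16, i.e. 17 levels counting the root), so the depth is the number of divisions: log_2(65536) = 16

The recursion tree depth is log_2(65536) = 16. At each level, the problem size is divided by 2, so it takes 16 divisions to reduce to a base case of size 1. The algorithm makes 7 recursive calls at each level.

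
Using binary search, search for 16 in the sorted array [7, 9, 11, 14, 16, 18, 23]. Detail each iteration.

Binary search for 16 in [7, 9, 11, 14, 16, 18, 23]:

lo=0, hi=6, mid=3, arr[mid]=14 -> 14 < 16, search right half
lo=4, hi=6, mid=5, arr[mid]=18 -> 18 > 16, search left half
lo=4, hi=4, mid=4, arr[mid]=16 -> Found target at index 4!

Binary search finds 16 at index 4 after 3 comparisons. The search repeatedly halves the search space by comparing with the middle element.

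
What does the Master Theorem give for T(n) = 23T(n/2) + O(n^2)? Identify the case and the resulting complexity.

Master Theorem for T(n) = 23T(n/2) + O(n^2):

a = 23, b = 2, c = 2
log_b(a) = log_2(23) = 4.5236

Case 1: c = 2 < log_2(23) = 4.5236
T(n) = O(n^(log_2 23))

For T(n) = 23T(n/2) + O(n^2): log_2(23) = 4.5236. This is Case 1 of the Master Theorem (c < log_b(a), work dominated by leaves), giving O(n^(log_2 23)).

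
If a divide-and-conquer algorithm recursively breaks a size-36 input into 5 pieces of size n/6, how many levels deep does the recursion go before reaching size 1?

For divide and conquer with division factor 6:

Problem sizes at each level:
Level 0: 36
Level 1: 6
Level 2: 1

The root is level 0 and the size-1 base case is level 2 (the tree spans levels 0 through 2, i.e. 3 levels counting the root), so the depth is the number of divisions: log_6(36) = 2

The recursion tree depth is log_6(36) = 2. At each level, the problem size is divided by 6, so it takes 2 divisions to reduce to a base case of size 1. The algorithm makes 5 recursive calls at each level.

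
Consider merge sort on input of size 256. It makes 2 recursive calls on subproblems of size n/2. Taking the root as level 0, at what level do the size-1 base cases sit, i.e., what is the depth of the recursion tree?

For divide and conquer with division factor 2:

Problem sizes at each level:
Level 0: 256
Level 1: 128
Level 2: 64
Level 3: 32
Level 4: 16
Level 5: 8
Level 6: 4
Level 7: 2
Level 8: 1

The root is level 0 and the size-1 base case is level 8 (the tree spans levels 0 through 8, i.e. 9 levels counting the root), so the depth is the number of divisions: log_2(256) = 8

The recursion tree depth is log_2(256) = 8. At each level, the problem size is divided by 2, so it takes 8 divisions to reduce to a base case of size 1. The algorithm makes 2 recursive calls at each level.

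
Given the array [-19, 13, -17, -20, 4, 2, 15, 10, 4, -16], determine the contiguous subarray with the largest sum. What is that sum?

Using Kadane's algorithm on [-19, 13, -17, -20, 4, 2, 15, 10, 4, -16]:

Scanning through the array:
Position 1 (value 13): max_ending_here = 13, max_so_far = 13
Position 2 (value -17): max_ending_here = -4, max_so_far = 13
Position 3 (value -20): max_ending_here = -20, max_so_far = 13
Position 4 (value 4): max_ending_here = 4, max_so_far = 13
Position 5 (value 2): max_ending_here = 6, max_so_far = 13
Position 6 (value 15): max_ending_here = 21, max_so_far = 21
Position 7 (value 10): max_ending_here = 31, max_so_far = 31
Position 8 (value 4): max_ending_here = 35, max_so_far = 35
Position 9 (value -16): max_ending_here = 19, max_so_far = 35

Maximum subarray: [4, 2, 15, 10, 4]
Maximum sum: 35

The maximum subarray is [4, 2, 15, 10, 4] with sum 35. This subarray runs from index 4 to index 8.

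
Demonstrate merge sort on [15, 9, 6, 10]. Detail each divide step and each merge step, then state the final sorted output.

Merge sort trace:

Split: [15, 9, 6, 10] -> [15, 9] and [6, 10]
  Split: [15, 9] -> [15] and [9]
  Merge: [15] + [9] -> [9, 15]
  Split: [6, 10] -> [6] and [10]
  Merge: [6] + [10] -> [6, 10]
Merge: [9, 15] + [6, 10] -> [6, 9, 10, 15]

Final sorted array: [6, 9, 10, 15]

The merge sort proceeds by recursively splitting the array and merging sorted halves.
After all merges, the sorted array is [6, 9, 10, 15].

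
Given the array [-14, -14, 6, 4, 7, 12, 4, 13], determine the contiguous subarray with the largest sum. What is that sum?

Using Kadane's algorithm on [-14, -14, 6, 4, 7, 12, 4, 13]:

Scanning through the array:
Position 1 (value -14): max_ending_here = -14, max_so_far = -14
Position 2 (value 6): max_ending_here = 6, max_so_far = 6
Position 3 (value 4): max_ending_here = 10, max_so_far = 10
Position 4 (value 7): max_ending_here = 17, max_so_far = 17
Position 5 (value 12): max_ending_here = 29, max_so_far = 29
Position 6 (value 4): max_ending_here = 33, max_so_far = 33
Position 7 (value 13): max_ending_here = 46, max_so_far = 46

Maximum subarray: [6, 4, 7, 12, 4, 13]
Maximum sum: 46

The maximum subarray is [6, 4, 7, 12, 4, 13] with sum 46. This subarray runs from index 2 to index 7.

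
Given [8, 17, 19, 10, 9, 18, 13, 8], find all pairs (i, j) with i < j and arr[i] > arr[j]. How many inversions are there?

Finding inversions in [8, 17, 19, 10, 9, 18, 13, 8]:

(1, 3): arr[1]=17 > arr[3]=10
(1, 4): arr[1]=17 > arr[4]=9
(1, 6): arr[1]=17 > arr[6]=13
(1, 7): arr[1]=17 > arr[7]=8
(2, 3): arr[2]=19 > arr[3]=10
(2, 4): arr[2]=19 > arr[4]=9
(2, 5): arr[2]=19 > arr[5]=18
(2, 6): arr[2]=19 > arr[6]=13
(2, 7): arr[2]=19 > arr[7]=8
(3, 4): arr[3]=10 > arr[4]=9
(3, 7): arr[3]=10 > arr[7]=8
(4, 7): arr[4]=9 > arr[7]=8
(5, 6): arr[5]=18 > arr[6]=13
(5, 7): arr[5]=18 > arr[7]=8
(6, 7): arr[6]=13 > arr[7]=8

Total inversions: 15

The array has 15 inversion(s): (1,3), (1,4), (1,6), (1,7), (2,3), (2,4), (2,5), (2,6), (2,7), (3,4), (3,7), (4,7), (5,6), (5,7), (6,7). Each pair (i,j) satisfies i < j and arr[i] > arr[j].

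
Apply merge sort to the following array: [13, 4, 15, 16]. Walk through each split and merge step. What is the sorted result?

Merge sort trace:

Split: [13, 4, 15, 16] -> [13, 4] and [15, 16]
  Split: [13, 4] -> [13] and [4]
  Merge: [13] + [4] -> [4, 13]
  Split: [15, 16] -> [15] and [16]
  Merge: [15] + [16] -> [15, 16]
Merge: [4, 13] + [15, 16] -> [4, 13, 15, 16]

Final sorted array: [4, 13, 15, 16]

The merge sort proceeds by recursively splitting the array and merging sorted halves.
After all merges, the sorted array is [4, 13, 15, 16].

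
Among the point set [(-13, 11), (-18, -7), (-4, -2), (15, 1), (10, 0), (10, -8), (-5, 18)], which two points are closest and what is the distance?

Computing all pairwise distances among 7 points:

d((-13, 11), (-18, -7)) = 18.6815
d((-13, 11), (-4, -2)) = 15.8114
d((-13, 11), (15, 1)) = 29.7321
d((-13, 11), (10, 0)) = 25.4951
d((-13, 11), (10, -8)) = 29.8329
d((-13, 11), (-5, 18)) = 10.6301
d((-18, -7), (-4, -2)) = 14.8661
d((-18, -7), (15, 1)) = 33.9559
d((-18, -7), (10, 0)) = 28.8617
d((-18, -7), (10, -8)) = 28.0179
d((-18, -7), (-5, 18)) = 28.178
d((-4, -2), (15, 1)) = 19.2354
d((-4, -2), (10, 0)) = 14.1421
d((-4, -2), (10, -8)) = 15.2315
d((-4, -2), (-5, 18)) = 20.025
d((15, 1), (10, 0)) = 5.099 <-- minimum
d((15, 1), (10, -8)) = 10.2956
d((15, 1), (-5, 18)) = 26.2488
d((10, 0), (10, -8)) = 8.0
d((10, 0), (-5, 18)) = 23.4307
d((10, -8), (-5, 18)) = 30.0167

Closest pair: (15, 1) and (10, 0) with distance 5.099

The closest pair is (15, 1) and (10, 0) with Euclidean distance 5.099. For 7 points, brute-force pairwise comparison is shown above. For large n, the divide-and-conquer algorithm (sort by x, recurse on halves, check the dividing strip) achieves O(n log n).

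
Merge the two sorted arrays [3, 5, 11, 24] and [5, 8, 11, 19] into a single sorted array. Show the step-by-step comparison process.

Merging process:

Compare 3 vs 5: take 3 from left. Merged: [3]
Compare 5 vs 5: take 5 from left. Merged: [3, 5]
Compare 11 vs 5: take 5 from right. Merged: [3, 5, 5]
Compare 11 vs 8: take 8 from right. Merged: [3, 5, 5, 8]
Compare 11 vs 11: take 11 from left. Merged: [3, 5, 5, 8, 11]
Compare 24 vs 11: take 11 from right. Merged: [3, 5, 5, 8, 11, 11]
Compare 24 vs 19: take 19 from right. Merged: [3, 5, 5, 8, 11, 11, 19]
Append remaining from left: [24]. Merged: [3, 5, 5, 8, 11, 11, 19, 24]

Final merged array: [3, 5, 5, 8, 11, 11, 19, 24]
Total comparisons: 7

The merged array is [3, 5, 5, 8, 11, 11, 19, 24], requiring 7 comparisons. The merge step runs in O(n) time where n is the total number of elements.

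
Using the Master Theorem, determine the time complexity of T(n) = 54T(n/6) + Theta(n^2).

Master Theorem for T(n) = 54T(n/6) + O(n^2):

a = 54, b = 6, c = 2
log_b(a) = log_6(54) = 2.2263

Case 1: c = 2 < log_6(54) = 2.2263
T(n) = O(n^(log_6 54))

For T(n) = 54T(n/6) + O(n^2): log_6(54) = 2.2263. This is Case 1 of the Master Theorem (c < log_b(a), work dominated by leaves), giving O(n^(log_6 54)).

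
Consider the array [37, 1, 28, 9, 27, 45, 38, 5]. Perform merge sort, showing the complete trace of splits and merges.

Merge sort trace:

Split: [37, 1, 28, 9, 27, 45, 38, 5] -> [37, 1, 28, 9] and [27, 45, 38, 5]
  Split: [37, 1, 28, 9] -> [37, 1] and [28, 9]
    Split: [37, 1] -> [37] and [1]
    Merge: [37] + [1] -> [1, 37]
    Split: [28, 9] -> [28] and [9]
    Merge: [28] + [9] -> [9, 28]
  Merge: [1, 37] + [9, 28] -> [1, 9, 28, 37]
  Split: [27, 45, 38, 5] -> [27, 45] and [38, 5]
    Split: [27, 45] -> [27] and [45]
    Merge: [27] + [45] -> [27, 45]
    Split: [38, 5] -> [38] and [5]
    Merge: [38] + [5] -> [5, 38]
  Merge: [27, 45] + [5, 38] -> [5, 27, 38, 45]
Merge: [1, 9, 28, 37] + [5, 27, 38, 45] -> [1, 5, 9, 27, 28, 37, 38, 45]

Final sorted array: [1, 5, 9, 27, 28, 37, 38, 45]

The merge sort proceeds by recursively splitting the array and merging sorted halves.
After all merges, the sorted array is [1, 5, 9, 27, 28, 37, 38, 45].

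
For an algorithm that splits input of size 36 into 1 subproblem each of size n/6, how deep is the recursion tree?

For divide and conquer with division factor 6:

Problem sizes at each level:
Level 0: 36
Level 1: 6
Level 2: 1

The root is level 0 and the size-1 base case is level 2 (the tree spans levels 0 through 2, i.e. 3 levels counting the root), so the depth is the number of divisions: log_6(36) = 2

The recursion tree depth is log_6(36) = 2. At each level, the problem size is divided by 6, so it takes 2 divisions to reduce to a base case of size 1. The algorithm makes 1 recursive call at each level.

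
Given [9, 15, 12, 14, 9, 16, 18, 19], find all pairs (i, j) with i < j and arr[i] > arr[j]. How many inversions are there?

Finding inversions in [9, 15, 12, 14, 9, 16, 18, 19]:

(1, 2): arr[1]=15 > arr[2]=12
(1, 3): arr[1]=15 > arr[3]=14
(1, 4): arr[1]=15 > arr[4]=9
(2, 4): arr[2]=12 > arr[4]=9
(3, 4): arr[3]=14 > arr[4]=9

Total inversions: 5

The array has 5 inversion(s): (1,2), (1,3), (1,4), (2,4), (3,4). Each pair (i,j) satisfies i < j and arr[i] > arr[j].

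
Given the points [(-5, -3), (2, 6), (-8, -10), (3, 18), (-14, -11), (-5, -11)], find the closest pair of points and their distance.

Computing all pairwise distances among 6 points:

d((-5, -3), (2, 6)) = 11.4018
d((-5, -3), (-8, -10)) = 7.6158
d((-5, -3), (3, 18)) = 22.4722
d((-5, -3), (-14, -11)) = 12.0416
d((-5, -3), (-5, -11)) = 8.0
d((2, 6), (-8, -10)) = 18.868
d((2, 6), (3, 18)) = 12.0416
d((2, 6), (-14, -11)) = 23.3452
d((2, 6), (-5, -11)) = 18.3848
d((-8, -10), (3, 18)) = 30.0832
d((-8, -10), (-14, -11)) = 6.0828
d((-8, -10), (-5, -11)) = 3.1623 <-- minimum
d((3, 18), (-14, -11)) = 33.6155
d((3, 18), (-5, -11)) = 30.0832
d((-14, -11), (-5, -11)) = 9.0

Closest pair: (-8, -10) and (-5, -11) with distance 3.1623

The closest pair is (-8, -10) and (-5, -11) with Euclidean distance 3.1623. For 6 points, brute-force pairwise comparison is shown above. For large n, the divide-and-conquer algorithm (sort by x, recurse on halves, check the dividing strip) achieves O(n log n).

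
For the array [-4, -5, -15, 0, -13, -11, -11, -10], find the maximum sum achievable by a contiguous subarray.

Using Kadane's algorithm on [-4, -5, -15, 0, -13, -11, -11, -10]:

Scanning through the array:
Position 1 (value -5): max_ending_here = -5, max_so_far = -4
Position 2 (value -15): max_ending_here = -15, max_so_far = -4
Position 3 (value 0): max_ending_here = 0, max_so_far = 0
Position 4 (value -13): max_ending_here = -13, max_so_far = 0
Position 5 (value -11): max_ending_here = -11, max_so_far = 0
Position 6 (value -11): max_ending_here = -11, max_so_far = 0
Position 7 (value -10): max_ending_here = -10, max_so_far = 0

Maximum subarray: [0]
Maximum sum: 0

The maximum subarray is [0] with sum 0. This subarray runs from index 3 to index 3.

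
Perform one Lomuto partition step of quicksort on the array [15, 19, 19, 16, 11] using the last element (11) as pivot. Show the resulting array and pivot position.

Lomuto partition with pivot = 11:

Initial array: [15, 19, 19, 16, 11]

arr[0]=15 > 11: no swap
arr[1]=19 > 11: no swap
arr[2]=19 > 11: no swap
arr[3]=16 > 11: no swap

Place pivot at position 0: [11, 19, 19, 16, 15]
Pivot position: 0

After partitioning with pivot 11, the array becomes [11, 19, 19, 16, 15]. The pivot is placed at index 0. All elements to the left of the pivot are <= 11, and all elements to the right are > 11.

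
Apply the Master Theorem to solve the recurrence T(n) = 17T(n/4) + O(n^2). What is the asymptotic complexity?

Master Theorem for T(n) = 17T(n/4) + O(n^2):

a = 17, b = 4, c = 2
log_b(a) = log_4(17) = 2.0437

Case 1: c = 2 < log_4(17) = 2.0437
T(n) = O(n^(log_4 17))

For T(n) = 17T(n/4) + O(n^2): log_4(17) = 2.0437. This is Case 1 of the Master Theorem (c < log_b(a), work dominated by leaves), giving O(n^(log_4 17)).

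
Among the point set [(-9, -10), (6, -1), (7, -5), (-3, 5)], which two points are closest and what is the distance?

Computing all pairwise distances among 4 points:

d((-9, -10), (6, -1)) = 17.4929
d((-9, -10), (7, -5)) = 16.7631
d((-9, -10), (-3, 5)) = 16.1555
d((6, -1), (7, -5)) = 4.1231 <-- minimum
d((6, -1), (-3, 5)) = 10.8167
d((7, -5), (-3, 5)) = 14.1421

Closest pair: (6, -1) and (7, -5) with distance 4.1231

The closest pair is (6, -1) and (7, -5) with Euclidean distance 4.1231. For 4 points, brute-force pairwise comparison is shown above. For large n, the divide-and-conquer algorithm (sort by x, recurse on halves, check the dividing strip) achieves O(n log n).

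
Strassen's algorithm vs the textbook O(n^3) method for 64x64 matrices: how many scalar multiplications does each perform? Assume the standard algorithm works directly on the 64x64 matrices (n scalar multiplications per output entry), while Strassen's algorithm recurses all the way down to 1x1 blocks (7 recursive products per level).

Matrix multiplication for 64x64 matrices:

Standard algorithm: 64^3 = 262144 multiplications
Strassen's algorithm: 7^(log2(64)) = 7^6 = 117649 multiplications
Savings: 262144 - 117649 = 144495 multiplications

Standard: 262144 multiplications (64^3). Strassen: 117649 multiplications (7^6). Strassen reduces 8 recursive multiplications to 7 at each level.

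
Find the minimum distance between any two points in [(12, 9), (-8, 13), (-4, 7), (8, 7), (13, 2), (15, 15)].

Computing all pairwise distances among 6 points:

d((12, 9), (-8, 13)) = 20.3961
d((12, 9), (-4, 7)) = 16.1245
d((12, 9), (8, 7)) = 4.4721 <-- minimum
d((12, 9), (13, 2)) = 7.0711
d((12, 9), (15, 15)) = 6.7082
d((-8, 13), (-4, 7)) = 7.2111
d((-8, 13), (8, 7)) = 17.088
d((-8, 13), (13, 2)) = 23.7065
d((-8, 13), (15, 15)) = 23.0868
d((-4, 7), (8, 7)) = 12.0
d((-4, 7), (13, 2)) = 17.72
d((-4, 7), (15, 15)) = 20.6155
d((8, 7), (13, 2)) = 7.0711
d((8, 7), (15, 15)) = 10.6301
d((13, 2), (15, 15)) = 13.1529

Closest pair: (12, 9) and (8, 7) with distance 4.4721

The closest pair is (12, 9) and (8, 7) with Euclidean distance 4.4721. For 6 points, brute-force pairwise comparison is shown above. For large n, the divide-and-conquer algorithm (sort by x, recurse on halves, check the dividing strip) achieves O(n log n).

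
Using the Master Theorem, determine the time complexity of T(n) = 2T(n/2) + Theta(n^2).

Master Theorem for T(n) = 2T(n/2) + O(n^2):

a = 2, b = 2, c = 2
log_b(a) = log_2(2) = 1.0000

Case 3: c = 2 > log_2(2) = 1.0000
T(n) = O(n^2) = O(n^2)

For T(n) = 2T(n/2) + O(n^2): log_2(2) = 1.0000. This is Case 3 of the Master Theorem (c > log_b(a), work dominated by root), giving O(n^2).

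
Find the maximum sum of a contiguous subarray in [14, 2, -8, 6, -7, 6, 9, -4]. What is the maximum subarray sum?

Using Kadane's algorithm on [14, 2, -8, 6, -7, 6, 9, -4]:

Scanning through the array:
Position 1 (value 2): max_ending_here = 16, max_so_far = 16
Position 2 (value -8): max_ending_here = 8, max_so_far = 16
Position 3 (value 6): max_ending_here = 14, max_so_far = 16
Position 4 (value -7): max_ending_here = 7, max_so_far = 16
Position 5 (value 6): max_ending_here = 13, max_so_far = 16
Position 6 (value 9): max_ending_here = 22, max_so_far = 22
Position 7 (value -4): max_ending_here = 18, max_so_far = 22

Maximum subarray: [14, 2, -8, 6, -7, 6, 9]
Maximum sum: 22

The maximum subarray is [14, 2, -8, 6, -7, 6, 9] with sum 22. This subarray runs from index 0 to index 6.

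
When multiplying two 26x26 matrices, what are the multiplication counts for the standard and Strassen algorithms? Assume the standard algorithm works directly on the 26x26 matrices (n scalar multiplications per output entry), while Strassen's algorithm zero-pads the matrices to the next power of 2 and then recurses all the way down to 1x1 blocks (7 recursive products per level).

Matrix multiplication for 26x26 matrices:

Strassen's algorithm requires power-of-2 dimensions. Pad 26x26 to 32x32 (next power of 2).

Standard algorithm: 26^3 = 17576 multiplications
Strassen's algorithm: 7^(log2(32)) = 7^5 = 16807 multiplications
Savings: 17576 - 16807 = 769 multiplications

Standard: 17576 multiplications (26^3). Strassen: 16807 multiplications (7^5, after padding to 32x32). Strassen reduces 8 recursive multiplications to 7 at each level.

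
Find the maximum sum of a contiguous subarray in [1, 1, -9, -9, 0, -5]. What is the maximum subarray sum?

Using Kadane's algorithm on [1, 1, -9, -9, 0, -5]:

Scanning through the array:
Position 1 (value 1): max_ending_here = 2, max_so_far = 2
Position 2 (value -9): max_ending_here = -7, max_so_far = 2
Position 3 (value -9): max_ending_here = -9, max_so_far = 2
Position 4 (value 0): max_ending_here = 0, max_so_far = 2
Position 5 (value -5): max_ending_here = -5, max_so_far = 2

Maximum subarray: [1, 1]
Maximum sum: 2

The maximum subarray is [1, 1] with sum 2. This subarray runs from index 0 to index 1.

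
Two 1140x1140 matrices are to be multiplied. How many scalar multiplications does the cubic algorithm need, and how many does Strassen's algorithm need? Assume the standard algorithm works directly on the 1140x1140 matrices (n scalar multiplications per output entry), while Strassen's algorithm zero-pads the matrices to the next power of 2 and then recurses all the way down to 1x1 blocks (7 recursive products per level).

Matrix multiplication for 1140x1140 matrices:

Strassen's algorithm requires power-of-2 dimensions. Pad 1140x1140 to 2048x2048 (next power of 2).

Standard algorithm: 1140^3 = 1481544000 multiplications
Strassen's algorithm: 7^(log2(2048)) = 7^11 = 1977326743 multiplications
Difference: 1481544000 - 1977326743 = -495782743 (Strassen uses MORE here due to padding overhead — for small or just-over-power-of-2 n, padding can outweigh the per-level savings)

Standard: 1481544000 multiplications (1140^3). Strassen: 1977326743 multiplications (7^11, after padding to 2048x2048). Strassen reduces 8 recursive multiplications to 7 at each level.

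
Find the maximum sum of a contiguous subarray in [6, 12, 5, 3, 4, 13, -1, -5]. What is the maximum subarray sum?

Using Kadane's algorithm on [6, 12, 5, 3, 4, 13, -1, -5]:

Scanning through the array:
Position 1 (value 12): max_ending_here = 18, max_so_far = 18
Position 2 (value 5): max_ending_here = 23, max_so_far = 23
Position 3 (value 3): max_ending_here = 26, max_so_far = 26
Position 4 (value 4): max_ending_here = 30, max_so_far = 30
Position 5 (value 13): max_ending_here = 43, max_so_far = 43
Position 6 (value -1): max_ending_here = 42, max_so_far = 43
Position 7 (value -5): max_ending_here = 37, max_so_far = 43

Maximum subarray: [6, 12, 5, 3, 4, 13]
Maximum sum: 43

The maximum subarray is [6, 12, 5, 3, 4, 13] with sum 43. This subarray runs from index 0 to index 5.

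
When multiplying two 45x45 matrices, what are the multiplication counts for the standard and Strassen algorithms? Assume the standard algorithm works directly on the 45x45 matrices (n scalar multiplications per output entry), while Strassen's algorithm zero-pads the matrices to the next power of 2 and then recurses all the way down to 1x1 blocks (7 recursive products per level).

Matrix multiplication for 45x45 matrices:

Strassen's algorithm requires power-of-2 dimensions. Pad 45x45 to 64x64 (next power of 2).

Standard algorithm: 45^3 = 91125 multiplications
Strassen's algorithm: 7^(log2(64)) = 7^6 = 117649 multiplications
Difference: 91125 - 117649 = -26524 (Strassen uses MORE here due to padding overhead — for small or just-over-power-of-2 n, padding can outweigh the per-level savings)

Standard: 91125 multiplications (45^3). Strassen: 117649 multiplications (7^6, after padding to 64x64). Strassen reduces 8 recursive multiplications to 7 at each level.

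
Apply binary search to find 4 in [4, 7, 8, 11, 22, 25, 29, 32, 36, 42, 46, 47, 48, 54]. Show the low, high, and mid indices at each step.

Binary search for 4 in [4, 7, 8, 11, 22, 25, 29, 32, 36, 42, 46, 47, 48, 54]:

lo=0, hi=13, mid=6, arr[mid]=29 -> 29 > 4, search left half
lo=0, hi=5, mid=2, arr[mid]=8 -> 8 > 4, search left half
lo=0, hi=1, mid=0, arr[mid]=4 -> Found target at index 0!

Binary search finds 4 at index 0 after 3 comparisons. The search repeatedly halves the search space by comparing with the middle element.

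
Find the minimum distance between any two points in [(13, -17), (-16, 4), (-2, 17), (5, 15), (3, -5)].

Computing all pairwise distances among 5 points:

d((13, -17), (-16, 4)) = 35.805
d((13, -17), (-2, 17)) = 37.1618
d((13, -17), (5, 15)) = 32.9848
d((13, -17), (3, -5)) = 15.6205
d((-16, 4), (-2, 17)) = 19.105
d((-16, 4), (5, 15)) = 23.7065
d((-16, 4), (3, -5)) = 21.0238
d((-2, 17), (5, 15)) = 7.2801 <-- minimum
d((-2, 17), (3, -5)) = 22.561
d((5, 15), (3, -5)) = 20.0998

Closest pair: (-2, 17) and (5, 15) with distance 7.2801

The closest pair is (-2, 17) and (5, 15) with Euclidean distance 7.2801. For 5 points, brute-force pairwise comparison is shown above. For large n, the divide-and-conquer algorithm (sort by x, recurse on halves, check the dividing strip) achieves O(n log n).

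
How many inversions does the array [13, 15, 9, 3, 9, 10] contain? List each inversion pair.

Finding inversions in [13, 15, 9, 3, 9, 10]:

(0, 2): arr[0]=13 > arr[2]=9
(0, 3): arr[0]=13 > arr[3]=3
(0, 4): arr[0]=13 > arr[4]=9
(0, 5): arr[0]=13 > arr[5]=10
(1, 2): arr[1]=15 > arr[2]=9
(1, 3): arr[1]=15 > arr[3]=3
(1, 4): arr[1]=15 > arr[4]=9
(1, 5): arr[1]=15 > arr[5]=10
(2, 3): arr[2]=9 > arr[3]=3

Total inversions: 9

The array has 9 inversion(s): (0,2), (0,3), (0,4), (0,5), (1,2), (1,3), (1,4), (1,5), (2,3). Each pair (i,j) satisfies i < j and arr[i] > arr[j].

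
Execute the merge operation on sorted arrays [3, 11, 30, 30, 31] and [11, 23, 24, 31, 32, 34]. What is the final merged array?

Merging process:

Compare 3 vs 11: take 3 from left. Merged: [3]
Compare 11 vs 11: take 11 from left. Merged: [3, 11]
Compare 30 vs 11: take 11 from right. Merged: [3, 11, 11]
Compare 30 vs 23: take 23 from right. Merged: [3, 11, 11, 23]
Compare 30 vs 24: take 24 from right. Merged: [3, 11, 11, 23, 24]
Compare 30 vs 31: take 30 from left. Merged: [3, 11, 11, 23, 24, 30]
Compare 30 vs 31: take 30 from left. Merged: [3, 11, 11, 23, 24, 30, 30]
Compare 31 vs 31: take 31 from left. Merged: [3, 11, 11, 23, 24, 30, 30, 31]
Append remaining from right: [31, 32, 34]. Merged: [3, 11, 11, 23, 24, 30, 30, 31, 31, 32, 34]

Final merged array: [3, 11, 11, 23, 24, 30, 30, 31, 31, 32, 34]
Total comparisons: 8

The merged array is [3, 11, 11, 23, 24, 30, 30, 31, 31, 32, 34], requiring 8 comparisons. The merge step runs in O(n) time where n is the total number of elements.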